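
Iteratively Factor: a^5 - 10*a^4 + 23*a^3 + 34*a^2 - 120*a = (a - 5)*(a^4 - 5*a^3 - 2*a^2 + 24*a) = (a - 5)*(a + 2)*(a^3 - 7*a^2 + 12*a) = a*(a - 5)*(a + 2)*(a^2 - 7*a + 12) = a*(a - 5)*(a - 4)*(a + 2)*(a - 3)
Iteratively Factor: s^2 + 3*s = (s + 3)*(s)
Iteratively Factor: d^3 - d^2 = (d - 1)*(d^2) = d*(d - 1)*(d)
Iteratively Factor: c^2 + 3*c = (c)*(c + 3)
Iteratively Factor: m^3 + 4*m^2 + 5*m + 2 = (m + 1)*(m^2 + 3*m + 2) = (m + 1)*(m + 2)*(m + 1)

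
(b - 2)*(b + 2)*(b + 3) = b^3 + 3*b^2 - 4*b - 12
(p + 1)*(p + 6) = p^2 + 7*p + 6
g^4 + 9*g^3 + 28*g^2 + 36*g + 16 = (g + 1)*(g + 2)^2*(g + 4)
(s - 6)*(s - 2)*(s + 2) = s^3 - 6*s^2 - 4*s + 24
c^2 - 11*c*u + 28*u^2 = (c - 7*u)*(c - 4*u)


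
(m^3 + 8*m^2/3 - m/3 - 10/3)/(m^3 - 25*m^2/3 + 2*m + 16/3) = (3*m^2 + 11*m + 10)/(3*m^2 - 22*m - 16)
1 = 1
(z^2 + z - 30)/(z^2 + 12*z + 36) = (z - 5)/(z + 6)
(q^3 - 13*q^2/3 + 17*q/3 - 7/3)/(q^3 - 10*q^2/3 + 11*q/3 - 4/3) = (3*q - 7)/(3*q - 4)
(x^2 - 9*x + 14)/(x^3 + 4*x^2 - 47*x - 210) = (x - 2)/(x^2 + 11*x + 30)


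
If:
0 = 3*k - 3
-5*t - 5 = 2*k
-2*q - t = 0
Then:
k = 1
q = 7/10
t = -7/5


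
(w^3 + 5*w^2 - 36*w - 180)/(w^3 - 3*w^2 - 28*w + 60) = (w + 6)/(w - 2)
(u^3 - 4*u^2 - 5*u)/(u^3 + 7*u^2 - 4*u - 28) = u*(u^2 - 4*u - 5)/(u^3 + 7*u^2 - 4*u - 28)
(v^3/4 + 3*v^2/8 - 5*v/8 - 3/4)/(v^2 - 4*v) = (2*v^3 + 3*v^2 - 5*v - 6)/(8*v*(v - 4))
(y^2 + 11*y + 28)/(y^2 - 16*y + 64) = (y^2 + 11*y + 28)/(y^2 - 16*y + 64)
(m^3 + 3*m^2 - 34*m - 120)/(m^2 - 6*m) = m + 9 + 20/m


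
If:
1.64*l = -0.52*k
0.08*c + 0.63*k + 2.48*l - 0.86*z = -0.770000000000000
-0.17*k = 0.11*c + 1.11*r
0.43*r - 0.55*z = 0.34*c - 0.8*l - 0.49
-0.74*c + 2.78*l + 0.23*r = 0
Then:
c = -0.01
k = 0.01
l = -0.00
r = -0.00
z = 0.89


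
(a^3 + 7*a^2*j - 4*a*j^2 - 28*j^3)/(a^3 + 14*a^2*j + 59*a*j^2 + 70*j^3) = (a - 2*j)/(a + 5*j)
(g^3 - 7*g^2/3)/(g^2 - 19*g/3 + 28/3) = g^2/(g - 4)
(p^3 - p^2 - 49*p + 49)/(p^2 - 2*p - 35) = (p^2 + 6*p - 7)/(p + 5)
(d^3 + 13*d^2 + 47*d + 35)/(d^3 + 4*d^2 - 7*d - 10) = (d + 7)/(d - 2)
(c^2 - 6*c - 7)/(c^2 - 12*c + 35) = (c + 1)/(c - 5)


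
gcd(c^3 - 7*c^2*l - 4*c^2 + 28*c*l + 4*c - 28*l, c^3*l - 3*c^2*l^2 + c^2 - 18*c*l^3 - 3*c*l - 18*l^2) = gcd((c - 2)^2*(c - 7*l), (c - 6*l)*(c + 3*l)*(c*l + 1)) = 1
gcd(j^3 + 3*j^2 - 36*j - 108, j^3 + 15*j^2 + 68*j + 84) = j + 6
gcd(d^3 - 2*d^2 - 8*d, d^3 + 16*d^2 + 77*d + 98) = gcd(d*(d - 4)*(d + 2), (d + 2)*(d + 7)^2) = d + 2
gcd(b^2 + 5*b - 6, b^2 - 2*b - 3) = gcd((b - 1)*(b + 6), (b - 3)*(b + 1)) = 1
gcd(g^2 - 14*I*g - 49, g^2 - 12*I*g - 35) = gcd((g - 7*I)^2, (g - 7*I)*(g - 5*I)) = g - 7*I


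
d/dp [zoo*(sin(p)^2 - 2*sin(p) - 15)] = zoo*(sin(p) - 1)*cos(p)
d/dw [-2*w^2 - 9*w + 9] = -4*w - 9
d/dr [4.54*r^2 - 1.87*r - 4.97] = 9.08*r - 1.87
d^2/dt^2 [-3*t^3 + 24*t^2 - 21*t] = 48 - 18*t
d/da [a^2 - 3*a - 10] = 2*a - 3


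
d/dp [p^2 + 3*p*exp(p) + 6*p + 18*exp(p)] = 3*p*exp(p) + 2*p + 21*exp(p) + 6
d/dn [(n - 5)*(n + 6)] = 2*n + 1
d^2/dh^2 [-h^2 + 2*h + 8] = -2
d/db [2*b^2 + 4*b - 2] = 4*b + 4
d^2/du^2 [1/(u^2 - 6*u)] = 2*(-u*(u - 6) + 4*(u - 3)^2)/(u^3*(u - 6)^3)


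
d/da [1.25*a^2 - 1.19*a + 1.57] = 2.5*a - 1.19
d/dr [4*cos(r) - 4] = -4*sin(r)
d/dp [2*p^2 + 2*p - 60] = 4*p + 2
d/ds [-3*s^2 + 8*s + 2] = 8 - 6*s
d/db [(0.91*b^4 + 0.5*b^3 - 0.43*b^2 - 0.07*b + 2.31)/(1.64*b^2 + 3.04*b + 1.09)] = (2.9848*b^5 + 9.1192*b^4 + 7.0076*b^3 + 0.4426*b^2 - 8.5142*b - 7.0987)/(2.6896*b^4 + 9.9712*b^3 + 12.8168*b^2 + 6.6272*b + 1.1881)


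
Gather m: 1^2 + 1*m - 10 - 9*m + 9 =-8*m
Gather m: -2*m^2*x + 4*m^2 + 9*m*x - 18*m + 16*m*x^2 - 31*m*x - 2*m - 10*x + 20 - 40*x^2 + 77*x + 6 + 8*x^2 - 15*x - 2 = m^2*(4 - 2*x) + m*(16*x^2 - 22*x - 20) - 32*x^2 + 52*x + 24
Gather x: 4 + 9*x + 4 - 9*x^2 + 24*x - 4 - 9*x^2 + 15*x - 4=-18*x^2 + 48*x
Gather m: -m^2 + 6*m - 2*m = -m^2 + 4*m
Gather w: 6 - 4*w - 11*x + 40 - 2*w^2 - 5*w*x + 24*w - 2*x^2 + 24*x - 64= -2*w^2 + w*(20 - 5*x) - 2*x^2 + 13*x - 18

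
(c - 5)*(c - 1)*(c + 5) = c^3 - c^2 - 25*c + 25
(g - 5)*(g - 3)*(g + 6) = g^3 - 2*g^2 - 33*g + 90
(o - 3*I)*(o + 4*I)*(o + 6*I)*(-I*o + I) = -I*o^4 + 7*o^3 + I*o^3 - 7*o^2 - 6*I*o^2 + 72*o + 6*I*o - 72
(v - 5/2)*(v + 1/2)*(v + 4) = v^3 + 2*v^2 - 37*v/4 - 5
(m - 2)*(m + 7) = m^2 + 5*m - 14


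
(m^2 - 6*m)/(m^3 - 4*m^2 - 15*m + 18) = m/(m^2 + 2*m - 3)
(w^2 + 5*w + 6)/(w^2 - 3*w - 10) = (w + 3)/(w - 5)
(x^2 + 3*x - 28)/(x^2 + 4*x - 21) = (x - 4)/(x - 3)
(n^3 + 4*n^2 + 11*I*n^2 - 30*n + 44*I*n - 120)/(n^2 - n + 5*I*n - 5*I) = (n^2 + n*(4 + 6*I) + 24*I)/(n - 1)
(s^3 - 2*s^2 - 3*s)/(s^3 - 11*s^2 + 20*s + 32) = s*(s - 3)/(s^2 - 12*s + 32)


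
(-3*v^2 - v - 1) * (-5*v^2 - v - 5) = 15*v^4 + 8*v^3 + 21*v^2 + 6*v + 5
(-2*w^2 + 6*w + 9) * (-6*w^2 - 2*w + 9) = 12*w^4 - 32*w^3 - 84*w^2 + 36*w + 81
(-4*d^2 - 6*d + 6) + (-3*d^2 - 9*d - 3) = -7*d^2 - 15*d + 3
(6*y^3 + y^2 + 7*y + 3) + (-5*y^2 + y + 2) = 6*y^3 - 4*y^2 + 8*y + 5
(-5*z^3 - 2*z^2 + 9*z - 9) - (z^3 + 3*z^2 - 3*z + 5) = -6*z^3 - 5*z^2 + 12*z - 14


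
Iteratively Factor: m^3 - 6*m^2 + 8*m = (m)*(m^2 - 6*m + 8) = m*(m - 4)*(m - 2)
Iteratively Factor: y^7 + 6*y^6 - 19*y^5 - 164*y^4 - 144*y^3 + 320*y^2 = (y)*(y^6 + 6*y^5 - 19*y^4 - 164*y^3 - 144*y^2 + 320*y) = y*(y - 5)*(y^5 + 11*y^4 + 36*y^3 + 16*y^2 - 64*y) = y*(y - 5)*(y + 4)*(y^4 + 7*y^3 + 8*y^2 - 16*y) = y*(y - 5)*(y + 4)^2*(y^3 + 3*y^2 - 4*y) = y*(y - 5)*(y + 4)^3*(y^2 - y) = y*(y - 5)*(y - 1)*(y + 4)^3*(y)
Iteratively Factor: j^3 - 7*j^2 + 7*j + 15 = (j - 3)*(j^2 - 4*j - 5) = (j - 5)*(j - 3)*(j + 1)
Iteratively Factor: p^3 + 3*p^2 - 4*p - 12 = (p + 2)*(p^2 + p - 6) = (p - 2)*(p + 2)*(p + 3)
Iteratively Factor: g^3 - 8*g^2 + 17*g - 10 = (g - 1)*(g^2 - 7*g + 10) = (g - 2)*(g - 1)*(g - 5)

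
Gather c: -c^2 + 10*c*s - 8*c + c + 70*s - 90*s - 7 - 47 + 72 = -c^2 + c*(10*s - 7) - 20*s + 18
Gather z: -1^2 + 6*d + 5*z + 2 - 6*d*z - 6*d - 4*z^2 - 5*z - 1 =-6*d*z - 4*z^2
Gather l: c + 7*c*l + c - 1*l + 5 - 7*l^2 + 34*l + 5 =2*c - 7*l^2 + l*(7*c + 33) + 10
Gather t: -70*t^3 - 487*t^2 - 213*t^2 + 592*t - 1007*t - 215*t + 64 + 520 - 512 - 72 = -70*t^3 - 700*t^2 - 630*t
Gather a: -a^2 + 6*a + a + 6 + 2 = -a^2 + 7*a + 8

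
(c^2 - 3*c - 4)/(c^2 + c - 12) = (c^2 - 3*c - 4)/(c^2 + c - 12)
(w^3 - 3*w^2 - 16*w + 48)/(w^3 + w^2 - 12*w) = (w - 4)/w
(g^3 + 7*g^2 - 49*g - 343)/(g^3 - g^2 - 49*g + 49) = (g + 7)/(g - 1)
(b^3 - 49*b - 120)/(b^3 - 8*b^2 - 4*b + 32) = (b^2 + 8*b + 15)/(b^2 - 4)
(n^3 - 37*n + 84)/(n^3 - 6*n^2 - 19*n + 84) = (n^2 + 3*n - 28)/(n^2 - 3*n - 28)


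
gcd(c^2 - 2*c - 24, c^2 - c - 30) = c - 6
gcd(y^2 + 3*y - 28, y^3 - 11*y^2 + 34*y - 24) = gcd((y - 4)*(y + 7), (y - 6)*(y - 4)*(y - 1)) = y - 4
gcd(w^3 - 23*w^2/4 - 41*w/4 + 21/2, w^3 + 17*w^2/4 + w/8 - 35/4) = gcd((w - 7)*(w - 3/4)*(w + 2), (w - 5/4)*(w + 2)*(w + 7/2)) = w + 2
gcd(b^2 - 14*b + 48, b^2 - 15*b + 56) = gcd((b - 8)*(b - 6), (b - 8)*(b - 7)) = b - 8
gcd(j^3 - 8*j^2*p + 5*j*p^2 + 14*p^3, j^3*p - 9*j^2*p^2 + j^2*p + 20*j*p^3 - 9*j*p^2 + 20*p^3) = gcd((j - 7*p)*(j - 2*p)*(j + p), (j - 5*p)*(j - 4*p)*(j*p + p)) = 1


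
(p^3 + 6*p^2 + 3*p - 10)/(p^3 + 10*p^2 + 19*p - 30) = (p + 2)/(p + 6)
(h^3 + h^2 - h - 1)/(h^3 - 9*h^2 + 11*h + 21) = (h^2 - 1)/(h^2 - 10*h + 21)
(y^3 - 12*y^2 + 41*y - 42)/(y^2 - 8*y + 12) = (y^2 - 10*y + 21)/(y - 6)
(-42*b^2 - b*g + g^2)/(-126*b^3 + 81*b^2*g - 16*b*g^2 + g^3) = (6*b + g)/(18*b^2 - 9*b*g + g^2)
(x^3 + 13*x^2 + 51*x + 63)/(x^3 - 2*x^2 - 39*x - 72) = (x + 7)/(x - 8)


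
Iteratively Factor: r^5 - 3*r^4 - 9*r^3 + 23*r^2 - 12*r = (r + 3)*(r^4 - 6*r^3 + 9*r^2 - 4*r) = (r - 1)*(r + 3)*(r^3 - 5*r^2 + 4*r) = r*(r - 1)*(r + 3)*(r^2 - 5*r + 4) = r*(r - 1)^2*(r + 3)*(r - 4)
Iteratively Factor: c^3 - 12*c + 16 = (c - 2)*(c^2 + 2*c - 8) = (c - 2)^2*(c + 4)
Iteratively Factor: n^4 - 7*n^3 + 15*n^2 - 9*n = (n)*(n^3 - 7*n^2 + 15*n - 9) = n*(n - 3)*(n^2 - 4*n + 3) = n*(n - 3)*(n - 1)*(n - 3)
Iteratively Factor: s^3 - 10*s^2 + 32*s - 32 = (s - 2)*(s^2 - 8*s + 16) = (s - 4)*(s - 2)*(s - 4)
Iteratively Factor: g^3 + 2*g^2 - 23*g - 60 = (g - 5)*(g^2 + 7*g + 12) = (g - 5)*(g + 3)*(g + 4)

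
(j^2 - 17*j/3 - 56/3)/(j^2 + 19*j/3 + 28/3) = (j - 8)/(j + 4)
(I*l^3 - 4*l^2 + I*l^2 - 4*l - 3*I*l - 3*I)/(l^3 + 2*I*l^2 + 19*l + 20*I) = (I*l^2 + l*(-3 + I) - 3)/(l^2 + I*l + 20)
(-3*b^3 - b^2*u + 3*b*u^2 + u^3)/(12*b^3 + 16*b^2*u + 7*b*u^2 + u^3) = (-b^2 + u^2)/(4*b^2 + 4*b*u + u^2)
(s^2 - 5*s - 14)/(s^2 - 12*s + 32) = (s^2 - 5*s - 14)/(s^2 - 12*s + 32)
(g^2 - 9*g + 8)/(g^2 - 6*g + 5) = (g - 8)/(g - 5)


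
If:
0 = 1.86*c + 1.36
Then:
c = -0.73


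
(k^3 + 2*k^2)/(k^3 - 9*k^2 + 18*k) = k*(k + 2)/(k^2 - 9*k + 18)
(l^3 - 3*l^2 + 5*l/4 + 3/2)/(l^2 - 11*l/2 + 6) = (l^2 - 3*l/2 - 1)/(l - 4)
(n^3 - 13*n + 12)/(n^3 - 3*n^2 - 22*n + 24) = (n - 3)/(n - 6)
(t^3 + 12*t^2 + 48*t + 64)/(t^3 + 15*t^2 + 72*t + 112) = (t + 4)/(t + 7)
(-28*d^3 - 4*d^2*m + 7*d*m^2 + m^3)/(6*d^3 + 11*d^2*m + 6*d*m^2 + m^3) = (-14*d^2 + 5*d*m + m^2)/(3*d^2 + 4*d*m + m^2)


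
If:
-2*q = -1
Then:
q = 1/2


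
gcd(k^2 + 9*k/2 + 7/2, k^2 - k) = 1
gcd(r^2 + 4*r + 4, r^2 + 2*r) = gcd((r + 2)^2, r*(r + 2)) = r + 2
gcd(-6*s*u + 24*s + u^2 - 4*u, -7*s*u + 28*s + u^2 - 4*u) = u - 4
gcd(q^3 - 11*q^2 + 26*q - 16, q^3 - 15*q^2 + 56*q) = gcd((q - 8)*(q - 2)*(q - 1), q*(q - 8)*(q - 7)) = q - 8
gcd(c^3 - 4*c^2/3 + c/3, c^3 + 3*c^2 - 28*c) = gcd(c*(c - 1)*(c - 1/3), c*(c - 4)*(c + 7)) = c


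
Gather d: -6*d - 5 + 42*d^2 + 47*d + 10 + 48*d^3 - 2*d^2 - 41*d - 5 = 48*d^3 + 40*d^2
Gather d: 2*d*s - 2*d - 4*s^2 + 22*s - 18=d*(2*s - 2) - 4*s^2 + 22*s - 18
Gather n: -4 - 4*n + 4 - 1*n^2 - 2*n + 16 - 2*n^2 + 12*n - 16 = -3*n^2 + 6*n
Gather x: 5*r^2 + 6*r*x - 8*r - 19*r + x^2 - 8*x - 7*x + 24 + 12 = 5*r^2 - 27*r + x^2 + x*(6*r - 15) + 36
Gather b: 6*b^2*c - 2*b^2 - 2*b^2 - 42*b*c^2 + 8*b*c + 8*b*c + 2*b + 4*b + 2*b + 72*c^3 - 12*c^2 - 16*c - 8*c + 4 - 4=b^2*(6*c - 4) + b*(-42*c^2 + 16*c + 8) + 72*c^3 - 12*c^2 - 24*c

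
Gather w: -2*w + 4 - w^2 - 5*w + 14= -w^2 - 7*w + 18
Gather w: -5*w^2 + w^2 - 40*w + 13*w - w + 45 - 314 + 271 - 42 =-4*w^2 - 28*w - 40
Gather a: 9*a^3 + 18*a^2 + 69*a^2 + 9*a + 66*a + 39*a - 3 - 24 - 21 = 9*a^3 + 87*a^2 + 114*a - 48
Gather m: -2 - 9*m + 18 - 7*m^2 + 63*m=-7*m^2 + 54*m + 16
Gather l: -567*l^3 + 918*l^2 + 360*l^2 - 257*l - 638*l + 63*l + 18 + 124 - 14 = -567*l^3 + 1278*l^2 - 832*l + 128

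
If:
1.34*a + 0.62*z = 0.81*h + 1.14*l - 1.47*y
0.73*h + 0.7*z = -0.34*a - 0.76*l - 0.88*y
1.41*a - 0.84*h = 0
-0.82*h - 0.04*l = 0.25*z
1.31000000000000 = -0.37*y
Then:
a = -1.43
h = -2.40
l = -0.24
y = -3.54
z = 7.91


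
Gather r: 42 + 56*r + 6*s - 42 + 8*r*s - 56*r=8*r*s + 6*s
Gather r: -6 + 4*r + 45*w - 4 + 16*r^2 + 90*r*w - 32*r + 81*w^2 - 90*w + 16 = 16*r^2 + r*(90*w - 28) + 81*w^2 - 45*w + 6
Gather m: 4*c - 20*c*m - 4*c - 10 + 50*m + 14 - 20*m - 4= m*(30 - 20*c)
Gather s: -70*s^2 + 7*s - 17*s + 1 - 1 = -70*s^2 - 10*s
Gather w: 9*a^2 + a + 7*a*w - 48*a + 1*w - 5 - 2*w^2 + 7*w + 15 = 9*a^2 - 47*a - 2*w^2 + w*(7*a + 8) + 10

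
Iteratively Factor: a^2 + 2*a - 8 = (a - 2)*(a + 4)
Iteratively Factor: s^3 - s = (s + 1)*(s^2 - s) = s*(s + 1)*(s - 1)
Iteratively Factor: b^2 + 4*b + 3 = (b + 1)*(b + 3)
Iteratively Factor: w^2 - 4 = (w - 2)*(w + 2)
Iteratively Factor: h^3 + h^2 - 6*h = (h + 3)*(h^2 - 2*h) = (h - 2)*(h + 3)*(h)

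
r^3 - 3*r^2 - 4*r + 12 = (r - 3)*(r - 2)*(r + 2)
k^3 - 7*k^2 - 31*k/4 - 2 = (k - 8)*(k + 1/2)^2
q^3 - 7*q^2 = q^2*(q - 7)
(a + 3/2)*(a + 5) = a^2 + 13*a/2 + 15/2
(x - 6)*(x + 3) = x^2 - 3*x - 18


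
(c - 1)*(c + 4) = c^2 + 3*c - 4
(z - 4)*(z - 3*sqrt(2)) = z^2 - 3*sqrt(2)*z - 4*z + 12*sqrt(2)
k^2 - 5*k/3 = k*(k - 5/3)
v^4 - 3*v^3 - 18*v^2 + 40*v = v*(v - 5)*(v - 2)*(v + 4)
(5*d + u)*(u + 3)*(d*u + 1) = 5*d^2*u^2 + 15*d^2*u + d*u^3 + 3*d*u^2 + 5*d*u + 15*d + u^2 + 3*u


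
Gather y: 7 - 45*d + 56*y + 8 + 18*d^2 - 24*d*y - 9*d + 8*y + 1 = 18*d^2 - 54*d + y*(64 - 24*d) + 16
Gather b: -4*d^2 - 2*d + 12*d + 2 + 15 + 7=-4*d^2 + 10*d + 24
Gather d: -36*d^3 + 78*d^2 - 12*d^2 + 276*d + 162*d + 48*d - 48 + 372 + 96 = -36*d^3 + 66*d^2 + 486*d + 420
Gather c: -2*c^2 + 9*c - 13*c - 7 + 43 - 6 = -2*c^2 - 4*c + 30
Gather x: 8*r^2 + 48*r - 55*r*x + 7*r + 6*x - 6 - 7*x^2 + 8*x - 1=8*r^2 + 55*r - 7*x^2 + x*(14 - 55*r) - 7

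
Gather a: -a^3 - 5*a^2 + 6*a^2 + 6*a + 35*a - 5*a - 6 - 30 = -a^3 + a^2 + 36*a - 36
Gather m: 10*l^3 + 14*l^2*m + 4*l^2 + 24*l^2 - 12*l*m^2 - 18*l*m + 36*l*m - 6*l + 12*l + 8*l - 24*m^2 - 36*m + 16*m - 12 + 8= 10*l^3 + 28*l^2 + 14*l + m^2*(-12*l - 24) + m*(14*l^2 + 18*l - 20) - 4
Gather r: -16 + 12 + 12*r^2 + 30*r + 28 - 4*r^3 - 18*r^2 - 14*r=-4*r^3 - 6*r^2 + 16*r + 24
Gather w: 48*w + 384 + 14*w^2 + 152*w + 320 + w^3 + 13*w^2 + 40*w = w^3 + 27*w^2 + 240*w + 704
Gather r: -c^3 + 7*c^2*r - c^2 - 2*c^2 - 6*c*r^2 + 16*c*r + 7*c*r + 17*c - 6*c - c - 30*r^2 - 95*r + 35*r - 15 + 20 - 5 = -c^3 - 3*c^2 + 10*c + r^2*(-6*c - 30) + r*(7*c^2 + 23*c - 60)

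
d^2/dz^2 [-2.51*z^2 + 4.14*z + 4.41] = -5.02000000000000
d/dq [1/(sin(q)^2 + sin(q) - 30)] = -(2*sin(q) + 1)*cos(q)/(sin(q)^2 + sin(q) - 30)^2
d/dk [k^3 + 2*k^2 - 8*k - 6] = 3*k^2 + 4*k - 8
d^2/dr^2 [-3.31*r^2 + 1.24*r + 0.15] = -6.62000000000000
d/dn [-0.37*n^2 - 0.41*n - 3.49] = -0.74*n - 0.41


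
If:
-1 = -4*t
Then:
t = 1/4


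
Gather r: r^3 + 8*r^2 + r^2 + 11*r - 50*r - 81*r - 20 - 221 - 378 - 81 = r^3 + 9*r^2 - 120*r - 700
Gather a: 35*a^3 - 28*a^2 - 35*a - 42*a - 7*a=35*a^3 - 28*a^2 - 84*a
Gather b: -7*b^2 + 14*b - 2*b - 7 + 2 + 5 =-7*b^2 + 12*b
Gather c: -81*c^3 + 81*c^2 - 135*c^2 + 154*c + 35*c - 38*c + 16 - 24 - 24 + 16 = -81*c^3 - 54*c^2 + 151*c - 16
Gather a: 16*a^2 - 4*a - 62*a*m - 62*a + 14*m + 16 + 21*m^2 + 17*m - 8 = 16*a^2 + a*(-62*m - 66) + 21*m^2 + 31*m + 8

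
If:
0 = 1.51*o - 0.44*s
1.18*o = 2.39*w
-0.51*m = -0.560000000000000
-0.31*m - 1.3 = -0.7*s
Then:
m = 1.10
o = 0.68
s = 2.34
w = 0.34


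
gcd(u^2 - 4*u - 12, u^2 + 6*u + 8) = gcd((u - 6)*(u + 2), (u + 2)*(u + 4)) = u + 2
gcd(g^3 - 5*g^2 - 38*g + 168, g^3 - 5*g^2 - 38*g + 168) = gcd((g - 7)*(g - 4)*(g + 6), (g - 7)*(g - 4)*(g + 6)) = g^3 - 5*g^2 - 38*g + 168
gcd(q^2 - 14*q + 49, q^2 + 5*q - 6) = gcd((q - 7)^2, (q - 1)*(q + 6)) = 1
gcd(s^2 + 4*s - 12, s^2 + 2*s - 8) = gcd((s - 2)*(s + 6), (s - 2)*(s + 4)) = s - 2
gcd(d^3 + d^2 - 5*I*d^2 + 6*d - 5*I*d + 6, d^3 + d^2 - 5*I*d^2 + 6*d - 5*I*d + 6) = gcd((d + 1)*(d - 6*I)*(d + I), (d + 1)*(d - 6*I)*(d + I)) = d^3 + d^2*(1 - 5*I) + d*(6 - 5*I) + 6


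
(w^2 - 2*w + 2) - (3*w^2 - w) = -2*w^2 - w + 2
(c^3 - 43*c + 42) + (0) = c^3 - 43*c + 42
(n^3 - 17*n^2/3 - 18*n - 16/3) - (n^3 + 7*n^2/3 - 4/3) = -8*n^2 - 18*n - 4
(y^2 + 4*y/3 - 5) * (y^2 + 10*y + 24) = y^4 + 34*y^3/3 + 97*y^2/3 - 18*y - 120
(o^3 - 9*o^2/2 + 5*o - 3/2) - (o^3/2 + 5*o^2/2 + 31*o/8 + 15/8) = o^3/2 - 7*o^2 + 9*o/8 - 27/8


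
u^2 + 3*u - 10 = (u - 2)*(u + 5)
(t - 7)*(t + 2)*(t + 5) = t^3 - 39*t - 70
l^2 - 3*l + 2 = (l - 2)*(l - 1)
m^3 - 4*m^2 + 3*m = m*(m - 3)*(m - 1)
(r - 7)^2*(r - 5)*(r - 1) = r^4 - 20*r^3 + 138*r^2 - 364*r + 245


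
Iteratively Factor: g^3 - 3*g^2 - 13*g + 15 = (g + 3)*(g^2 - 6*g + 5) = (g - 5)*(g + 3)*(g - 1)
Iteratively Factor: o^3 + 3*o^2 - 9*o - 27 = (o - 3)*(o^2 + 6*o + 9) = (o - 3)*(o + 3)*(o + 3)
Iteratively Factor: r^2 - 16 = (r - 4)*(r + 4)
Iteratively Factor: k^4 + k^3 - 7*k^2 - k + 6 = (k - 2)*(k^3 + 3*k^2 - k - 3) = (k - 2)*(k + 3)*(k^2 - 1) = (k - 2)*(k - 1)*(k + 3)*(k + 1)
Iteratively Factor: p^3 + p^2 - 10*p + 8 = (p - 1)*(p^2 + 2*p - 8) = (p - 2)*(p - 1)*(p + 4)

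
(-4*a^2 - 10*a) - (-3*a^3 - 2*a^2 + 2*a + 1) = 3*a^3 - 2*a^2 - 12*a - 1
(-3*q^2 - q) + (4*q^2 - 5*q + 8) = q^2 - 6*q + 8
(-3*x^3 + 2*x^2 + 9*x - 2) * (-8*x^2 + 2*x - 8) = 24*x^5 - 22*x^4 - 44*x^3 + 18*x^2 - 76*x + 16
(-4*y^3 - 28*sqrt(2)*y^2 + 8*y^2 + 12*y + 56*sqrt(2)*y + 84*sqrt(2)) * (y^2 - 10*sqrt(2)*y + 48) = -4*y^5 + 8*y^4 + 12*sqrt(2)*y^4 - 24*sqrt(2)*y^3 + 380*y^3 - 1380*sqrt(2)*y^2 - 736*y^2 - 1104*y + 2688*sqrt(2)*y + 4032*sqrt(2)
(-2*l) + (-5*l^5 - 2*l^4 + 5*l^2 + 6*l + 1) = -5*l^5 - 2*l^4 + 5*l^2 + 4*l + 1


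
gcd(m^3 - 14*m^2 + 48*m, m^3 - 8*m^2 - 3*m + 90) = m - 6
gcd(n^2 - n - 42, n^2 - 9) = 1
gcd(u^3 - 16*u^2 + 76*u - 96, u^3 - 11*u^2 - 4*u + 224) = u - 8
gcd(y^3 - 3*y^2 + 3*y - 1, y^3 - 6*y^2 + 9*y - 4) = y^2 - 2*y + 1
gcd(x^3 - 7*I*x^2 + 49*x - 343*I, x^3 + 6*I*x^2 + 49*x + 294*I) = x^2 + 49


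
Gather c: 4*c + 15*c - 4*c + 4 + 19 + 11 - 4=15*c + 30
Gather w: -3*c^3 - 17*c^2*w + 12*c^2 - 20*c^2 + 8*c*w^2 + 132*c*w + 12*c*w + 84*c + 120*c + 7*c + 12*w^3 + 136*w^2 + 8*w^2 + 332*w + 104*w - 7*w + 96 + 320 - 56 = -3*c^3 - 8*c^2 + 211*c + 12*w^3 + w^2*(8*c + 144) + w*(-17*c^2 + 144*c + 429) + 360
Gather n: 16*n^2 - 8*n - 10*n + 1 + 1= 16*n^2 - 18*n + 2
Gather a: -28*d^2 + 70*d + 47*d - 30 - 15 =-28*d^2 + 117*d - 45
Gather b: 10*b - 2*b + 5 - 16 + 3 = 8*b - 8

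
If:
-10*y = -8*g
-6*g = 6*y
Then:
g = 0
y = 0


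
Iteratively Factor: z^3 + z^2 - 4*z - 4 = (z + 1)*(z^2 - 4) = (z - 2)*(z + 1)*(z + 2)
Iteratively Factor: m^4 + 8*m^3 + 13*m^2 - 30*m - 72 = (m + 3)*(m^3 + 5*m^2 - 2*m - 24) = (m + 3)*(m + 4)*(m^2 + m - 6) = (m + 3)^2*(m + 4)*(m - 2)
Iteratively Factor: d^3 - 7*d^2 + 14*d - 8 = (d - 1)*(d^2 - 6*d + 8) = (d - 4)*(d - 1)*(d - 2)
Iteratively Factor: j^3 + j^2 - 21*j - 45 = (j + 3)*(j^2 - 2*j - 15) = (j + 3)^2*(j - 5)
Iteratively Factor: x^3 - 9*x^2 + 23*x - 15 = (x - 3)*(x^2 - 6*x + 5) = (x - 5)*(x - 3)*(x - 1)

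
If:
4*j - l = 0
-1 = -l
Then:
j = 1/4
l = 1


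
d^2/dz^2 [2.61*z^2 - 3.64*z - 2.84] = 5.22000000000000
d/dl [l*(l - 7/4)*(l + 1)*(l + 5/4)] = 4*l^3 + 3*l^2/2 - 43*l/8 - 35/16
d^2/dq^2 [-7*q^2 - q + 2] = -14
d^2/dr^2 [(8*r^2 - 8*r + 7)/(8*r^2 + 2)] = 4*(-32*r^3 + 60*r^2 + 24*r - 5)/(64*r^6 + 48*r^4 + 12*r^2 + 1)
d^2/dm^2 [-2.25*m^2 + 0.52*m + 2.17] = -4.50000000000000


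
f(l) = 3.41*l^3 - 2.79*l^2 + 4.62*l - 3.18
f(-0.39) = -5.61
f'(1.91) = 31.28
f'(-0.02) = 4.74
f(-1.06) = -15.27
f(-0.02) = -3.27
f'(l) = 10.23*l^2 - 5.58*l + 4.62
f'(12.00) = 1410.78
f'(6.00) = 339.42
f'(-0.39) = 8.35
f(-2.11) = -57.38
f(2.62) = 51.10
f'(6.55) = 406.96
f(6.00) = 660.66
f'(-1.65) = 41.68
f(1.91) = 19.23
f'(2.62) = 60.22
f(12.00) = 5542.98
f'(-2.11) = 61.94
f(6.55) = 865.63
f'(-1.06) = 22.03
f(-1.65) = -33.72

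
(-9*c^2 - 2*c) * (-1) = 9*c^2 + 2*c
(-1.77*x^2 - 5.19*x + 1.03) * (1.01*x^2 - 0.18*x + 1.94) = -1.7877*x^4 - 4.9233*x^3 - 1.4593*x^2 - 10.254*x + 1.9982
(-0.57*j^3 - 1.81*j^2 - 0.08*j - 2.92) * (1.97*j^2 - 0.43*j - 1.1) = -1.1229*j^5 - 3.3206*j^4 + 1.2477*j^3 - 3.727*j^2 + 1.3436*j + 3.212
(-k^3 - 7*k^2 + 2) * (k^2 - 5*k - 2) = -k^5 - 2*k^4 + 37*k^3 + 16*k^2 - 10*k - 4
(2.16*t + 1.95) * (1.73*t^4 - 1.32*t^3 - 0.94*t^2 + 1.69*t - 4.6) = 3.7368*t^5 + 0.5223*t^4 - 4.6044*t^3 + 1.8174*t^2 - 6.6405*t - 8.97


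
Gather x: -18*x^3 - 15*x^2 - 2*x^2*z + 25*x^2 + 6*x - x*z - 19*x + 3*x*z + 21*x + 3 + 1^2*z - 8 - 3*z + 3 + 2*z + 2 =-18*x^3 + x^2*(10 - 2*z) + x*(2*z + 8)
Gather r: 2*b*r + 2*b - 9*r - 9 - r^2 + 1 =2*b - r^2 + r*(2*b - 9) - 8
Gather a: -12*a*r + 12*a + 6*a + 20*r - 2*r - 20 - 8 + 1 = a*(18 - 12*r) + 18*r - 27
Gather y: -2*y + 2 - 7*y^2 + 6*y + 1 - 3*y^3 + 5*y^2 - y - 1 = -3*y^3 - 2*y^2 + 3*y + 2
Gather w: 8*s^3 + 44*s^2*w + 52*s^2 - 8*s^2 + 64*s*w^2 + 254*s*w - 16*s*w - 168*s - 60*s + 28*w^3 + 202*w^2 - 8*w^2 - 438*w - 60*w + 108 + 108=8*s^3 + 44*s^2 - 228*s + 28*w^3 + w^2*(64*s + 194) + w*(44*s^2 + 238*s - 498) + 216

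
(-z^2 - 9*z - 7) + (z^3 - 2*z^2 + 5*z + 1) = z^3 - 3*z^2 - 4*z - 6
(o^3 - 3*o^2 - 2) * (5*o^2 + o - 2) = 5*o^5 - 14*o^4 - 5*o^3 - 4*o^2 - 2*o + 4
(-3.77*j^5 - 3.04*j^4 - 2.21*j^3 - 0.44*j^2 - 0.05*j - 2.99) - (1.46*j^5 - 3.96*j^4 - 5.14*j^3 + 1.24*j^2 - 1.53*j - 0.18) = -5.23*j^5 + 0.92*j^4 + 2.93*j^3 - 1.68*j^2 + 1.48*j - 2.81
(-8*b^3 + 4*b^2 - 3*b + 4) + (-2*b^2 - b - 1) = -8*b^3 + 2*b^2 - 4*b + 3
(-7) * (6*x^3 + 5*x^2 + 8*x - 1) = -42*x^3 - 35*x^2 - 56*x + 7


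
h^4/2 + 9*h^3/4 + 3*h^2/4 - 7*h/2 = h*(h/2 + 1)*(h - 1)*(h + 7/2)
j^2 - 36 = (j - 6)*(j + 6)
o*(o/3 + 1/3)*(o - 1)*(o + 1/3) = o^4/3 + o^3/9 - o^2/3 - o/9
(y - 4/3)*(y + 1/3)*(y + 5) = y^3 + 4*y^2 - 49*y/9 - 20/9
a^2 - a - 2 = (a - 2)*(a + 1)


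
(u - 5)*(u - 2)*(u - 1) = u^3 - 8*u^2 + 17*u - 10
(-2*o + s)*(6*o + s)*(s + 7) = -12*o^2*s - 84*o^2 + 4*o*s^2 + 28*o*s + s^3 + 7*s^2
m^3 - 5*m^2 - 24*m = m*(m - 8)*(m + 3)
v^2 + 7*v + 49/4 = (v + 7/2)^2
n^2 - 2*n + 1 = (n - 1)^2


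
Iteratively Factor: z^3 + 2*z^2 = (z)*(z^2 + 2*z) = z^2*(z + 2)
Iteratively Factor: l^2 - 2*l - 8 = (l - 4)*(l + 2)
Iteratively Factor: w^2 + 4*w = (w + 4)*(w)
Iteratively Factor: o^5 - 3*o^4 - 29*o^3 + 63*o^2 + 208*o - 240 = (o + 4)*(o^4 - 7*o^3 - o^2 + 67*o - 60) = (o - 4)*(o + 4)*(o^3 - 3*o^2 - 13*o + 15) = (o - 5)*(o - 4)*(o + 4)*(o^2 + 2*o - 3) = (o - 5)*(o - 4)*(o + 3)*(o + 4)*(o - 1)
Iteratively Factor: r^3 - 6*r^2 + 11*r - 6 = (r - 2)*(r^2 - 4*r + 3) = (r - 2)*(r - 1)*(r - 3)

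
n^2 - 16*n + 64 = (n - 8)^2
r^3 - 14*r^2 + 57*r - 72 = (r - 8)*(r - 3)^2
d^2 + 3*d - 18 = (d - 3)*(d + 6)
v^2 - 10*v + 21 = (v - 7)*(v - 3)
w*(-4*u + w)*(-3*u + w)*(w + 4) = 12*u^2*w^2 + 48*u^2*w - 7*u*w^3 - 28*u*w^2 + w^4 + 4*w^3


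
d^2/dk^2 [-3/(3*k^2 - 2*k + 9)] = 6*(9*k^2 - 6*k - 4*(3*k - 1)^2 + 27)/(3*k^2 - 2*k + 9)^3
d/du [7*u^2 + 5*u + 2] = 14*u + 5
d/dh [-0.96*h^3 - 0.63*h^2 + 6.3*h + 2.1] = -2.88*h^2 - 1.26*h + 6.3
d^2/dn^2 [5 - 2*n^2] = -4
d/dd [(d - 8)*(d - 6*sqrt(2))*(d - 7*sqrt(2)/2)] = 3*d^2 - 19*sqrt(2)*d - 16*d + 42 + 76*sqrt(2)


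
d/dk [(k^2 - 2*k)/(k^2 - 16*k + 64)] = 2*(8 - 7*k)/(k^3 - 24*k^2 + 192*k - 512)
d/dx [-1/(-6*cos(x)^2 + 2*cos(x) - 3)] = 2*(6*cos(x) - 1)*sin(x)/(6*cos(x)^2 - 2*cos(x) + 3)^2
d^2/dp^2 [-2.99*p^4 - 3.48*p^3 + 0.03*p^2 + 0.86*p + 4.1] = -35.88*p^2 - 20.88*p + 0.06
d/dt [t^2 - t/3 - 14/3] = 2*t - 1/3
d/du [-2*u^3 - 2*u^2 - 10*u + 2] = -6*u^2 - 4*u - 10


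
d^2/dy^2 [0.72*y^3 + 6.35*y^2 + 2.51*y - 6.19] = 4.32*y + 12.7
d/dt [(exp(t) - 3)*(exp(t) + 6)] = (2*exp(t) + 3)*exp(t)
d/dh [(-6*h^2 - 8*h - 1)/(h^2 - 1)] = 2*(4*h^2 + 7*h + 4)/(h^4 - 2*h^2 + 1)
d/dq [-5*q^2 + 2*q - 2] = 2 - 10*q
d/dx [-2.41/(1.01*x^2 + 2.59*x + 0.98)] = (4.8682*x + 6.2419)/(1.01*x^2 + 2.59*x + 0.98)^2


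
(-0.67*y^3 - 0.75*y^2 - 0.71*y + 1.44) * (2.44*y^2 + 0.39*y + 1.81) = -1.6348*y^5 - 2.0913*y^4 - 3.2376*y^3 + 1.8792*y^2 - 0.7235*y + 2.6064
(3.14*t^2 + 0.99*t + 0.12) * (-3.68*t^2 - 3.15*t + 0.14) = -11.5552*t^4 - 13.5342*t^3 - 3.1205*t^2 - 0.2394*t + 0.0168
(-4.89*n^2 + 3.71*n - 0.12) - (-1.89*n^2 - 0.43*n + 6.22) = -3.0*n^2 + 4.14*n - 6.34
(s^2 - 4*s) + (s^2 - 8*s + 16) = 2*s^2 - 12*s + 16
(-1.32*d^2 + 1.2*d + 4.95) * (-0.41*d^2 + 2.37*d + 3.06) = 0.5412*d^4 - 3.6204*d^3 - 3.2247*d^2 + 15.4035*d + 15.147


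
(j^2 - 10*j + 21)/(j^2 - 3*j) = (j - 7)/j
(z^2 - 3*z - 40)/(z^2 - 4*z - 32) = (z + 5)/(z + 4)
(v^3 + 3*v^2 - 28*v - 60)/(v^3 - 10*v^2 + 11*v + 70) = (v + 6)/(v - 7)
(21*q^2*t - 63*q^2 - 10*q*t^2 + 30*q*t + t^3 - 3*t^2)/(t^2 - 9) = (21*q^2 - 10*q*t + t^2)/(t + 3)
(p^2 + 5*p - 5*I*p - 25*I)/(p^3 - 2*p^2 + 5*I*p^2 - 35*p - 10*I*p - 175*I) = (p - 5*I)/(p^2 + p*(-7 + 5*I) - 35*I)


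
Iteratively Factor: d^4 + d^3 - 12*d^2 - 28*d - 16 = (d + 2)*(d^3 - d^2 - 10*d - 8) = (d - 4)*(d + 2)*(d^2 + 3*d + 2) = (d - 4)*(d + 1)*(d + 2)*(d + 2)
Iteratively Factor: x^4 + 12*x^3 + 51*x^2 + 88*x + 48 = (x + 3)*(x^3 + 9*x^2 + 24*x + 16) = (x + 3)*(x + 4)*(x^2 + 5*x + 4) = (x + 3)*(x + 4)^2*(x + 1)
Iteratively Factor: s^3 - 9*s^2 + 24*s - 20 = (s - 2)*(s^2 - 7*s + 10) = (s - 5)*(s - 2)*(s - 2)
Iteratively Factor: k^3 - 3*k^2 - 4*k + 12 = (k + 2)*(k^2 - 5*k + 6) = (k - 3)*(k + 2)*(k - 2)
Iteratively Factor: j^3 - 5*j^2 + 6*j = (j)*(j^2 - 5*j + 6) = j*(j - 3)*(j - 2)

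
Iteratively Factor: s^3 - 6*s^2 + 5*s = (s - 1)*(s^2 - 5*s) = (s - 5)*(s - 1)*(s)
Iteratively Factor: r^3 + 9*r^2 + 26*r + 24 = (r + 2)*(r^2 + 7*r + 12) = (r + 2)*(r + 3)*(r + 4)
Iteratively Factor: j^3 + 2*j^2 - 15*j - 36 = (j + 3)*(j^2 - j - 12) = (j - 4)*(j + 3)*(j + 3)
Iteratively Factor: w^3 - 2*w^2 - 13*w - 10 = (w + 2)*(w^2 - 4*w - 5) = (w - 5)*(w + 2)*(w + 1)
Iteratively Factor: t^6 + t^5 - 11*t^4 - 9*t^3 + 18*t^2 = (t - 1)*(t^5 + 2*t^4 - 9*t^3 - 18*t^2) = (t - 1)*(t + 3)*(t^4 - t^3 - 6*t^2) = t*(t - 1)*(t + 3)*(t^3 - t^2 - 6*t) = t*(t - 3)*(t - 1)*(t + 3)*(t^2 + 2*t) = t^2*(t - 3)*(t - 1)*(t + 3)*(t + 2)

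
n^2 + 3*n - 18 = (n - 3)*(n + 6)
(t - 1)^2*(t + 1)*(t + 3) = t^4 + 2*t^3 - 4*t^2 - 2*t + 3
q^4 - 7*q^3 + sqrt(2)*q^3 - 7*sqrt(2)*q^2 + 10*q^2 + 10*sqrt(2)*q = q*(q - 5)*(q - 2)*(q + sqrt(2))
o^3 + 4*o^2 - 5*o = o*(o - 1)*(o + 5)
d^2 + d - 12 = (d - 3)*(d + 4)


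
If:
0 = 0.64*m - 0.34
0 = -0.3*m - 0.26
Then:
No Solution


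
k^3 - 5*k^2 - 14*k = k*(k - 7)*(k + 2)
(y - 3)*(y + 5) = y^2 + 2*y - 15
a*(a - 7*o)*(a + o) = a^3 - 6*a^2*o - 7*a*o^2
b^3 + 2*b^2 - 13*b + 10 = (b - 2)*(b - 1)*(b + 5)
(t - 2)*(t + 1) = t^2 - t - 2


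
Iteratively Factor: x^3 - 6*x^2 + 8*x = (x)*(x^2 - 6*x + 8) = x*(x - 4)*(x - 2)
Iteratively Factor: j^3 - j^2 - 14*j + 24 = (j - 2)*(j^2 + j - 12) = (j - 2)*(j + 4)*(j - 3)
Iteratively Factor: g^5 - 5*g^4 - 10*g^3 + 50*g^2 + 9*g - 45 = (g + 1)*(g^4 - 6*g^3 - 4*g^2 + 54*g - 45) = (g - 3)*(g + 1)*(g^3 - 3*g^2 - 13*g + 15) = (g - 5)*(g - 3)*(g + 1)*(g^2 + 2*g - 3) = (g - 5)*(g - 3)*(g + 1)*(g + 3)*(g - 1)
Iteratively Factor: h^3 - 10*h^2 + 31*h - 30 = (h - 5)*(h^2 - 5*h + 6) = (h - 5)*(h - 2)*(h - 3)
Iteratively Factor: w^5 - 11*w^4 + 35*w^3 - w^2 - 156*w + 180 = (w - 3)*(w^4 - 8*w^3 + 11*w^2 + 32*w - 60) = (w - 3)*(w + 2)*(w^3 - 10*w^2 + 31*w - 30) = (w - 5)*(w - 3)*(w + 2)*(w^2 - 5*w + 6) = (w - 5)*(w - 3)^2*(w + 2)*(w - 2)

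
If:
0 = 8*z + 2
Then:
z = -1/4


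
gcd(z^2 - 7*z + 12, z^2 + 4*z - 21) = z - 3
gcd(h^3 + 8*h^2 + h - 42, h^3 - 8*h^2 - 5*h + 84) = h + 3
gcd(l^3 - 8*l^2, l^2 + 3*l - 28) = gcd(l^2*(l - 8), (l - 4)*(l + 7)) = 1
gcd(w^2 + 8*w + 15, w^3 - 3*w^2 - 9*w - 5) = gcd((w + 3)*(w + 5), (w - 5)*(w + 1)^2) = 1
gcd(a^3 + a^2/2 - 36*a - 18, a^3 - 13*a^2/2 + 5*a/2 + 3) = a^2 - 11*a/2 - 3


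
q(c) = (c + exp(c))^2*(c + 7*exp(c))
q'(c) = (c + exp(c))^2*(7*exp(c) + 1) + (c + exp(c))*(c + 7*exp(c))*(2*exp(c) + 2)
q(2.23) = 8950.58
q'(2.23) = 24778.54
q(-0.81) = 0.31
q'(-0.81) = -1.88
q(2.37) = 13191.26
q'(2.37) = 36573.86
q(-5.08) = -129.65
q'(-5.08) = 78.29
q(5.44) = 90055957.87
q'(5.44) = 266530591.52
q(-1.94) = -3.01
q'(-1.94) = 10.31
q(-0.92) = 0.51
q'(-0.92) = -1.70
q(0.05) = 8.99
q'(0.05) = 43.61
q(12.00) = 30183389082721676.09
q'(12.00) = 90545796156303467.70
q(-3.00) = -23.08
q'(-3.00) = 28.16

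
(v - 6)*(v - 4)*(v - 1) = v^3 - 11*v^2 + 34*v - 24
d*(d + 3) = d^2 + 3*d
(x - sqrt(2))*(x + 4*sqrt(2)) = x^2 + 3*sqrt(2)*x - 8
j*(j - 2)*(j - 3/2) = j^3 - 7*j^2/2 + 3*j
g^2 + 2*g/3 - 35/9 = (g - 5/3)*(g + 7/3)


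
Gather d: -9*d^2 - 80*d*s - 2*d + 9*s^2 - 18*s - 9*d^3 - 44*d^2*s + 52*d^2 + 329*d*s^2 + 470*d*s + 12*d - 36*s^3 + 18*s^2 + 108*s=-9*d^3 + d^2*(43 - 44*s) + d*(329*s^2 + 390*s + 10) - 36*s^3 + 27*s^2 + 90*s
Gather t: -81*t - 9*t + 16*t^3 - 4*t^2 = 16*t^3 - 4*t^2 - 90*t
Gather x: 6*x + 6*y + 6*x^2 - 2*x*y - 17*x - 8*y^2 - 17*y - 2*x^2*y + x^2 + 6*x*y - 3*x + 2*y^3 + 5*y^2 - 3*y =x^2*(7 - 2*y) + x*(4*y - 14) + 2*y^3 - 3*y^2 - 14*y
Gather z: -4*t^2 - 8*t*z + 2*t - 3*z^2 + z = -4*t^2 + 2*t - 3*z^2 + z*(1 - 8*t)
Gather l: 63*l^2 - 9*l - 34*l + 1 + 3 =63*l^2 - 43*l + 4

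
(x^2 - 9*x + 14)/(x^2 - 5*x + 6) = (x - 7)/(x - 3)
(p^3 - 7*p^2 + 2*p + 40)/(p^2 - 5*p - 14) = (p^2 - 9*p + 20)/(p - 7)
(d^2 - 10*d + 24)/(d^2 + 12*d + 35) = (d^2 - 10*d + 24)/(d^2 + 12*d + 35)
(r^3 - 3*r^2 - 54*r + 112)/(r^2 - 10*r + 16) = r + 7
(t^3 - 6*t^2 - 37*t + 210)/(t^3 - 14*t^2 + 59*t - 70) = (t + 6)/(t - 2)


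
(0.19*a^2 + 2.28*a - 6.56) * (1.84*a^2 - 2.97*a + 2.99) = 0.3496*a^4 + 3.6309*a^3 - 18.2739*a^2 + 26.3004*a - 19.6144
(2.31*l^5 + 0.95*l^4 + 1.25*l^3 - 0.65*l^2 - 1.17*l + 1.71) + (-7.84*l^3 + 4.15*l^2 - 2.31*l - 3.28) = 2.31*l^5 + 0.95*l^4 - 6.59*l^3 + 3.5*l^2 - 3.48*l - 1.57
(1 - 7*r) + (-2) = -7*r - 1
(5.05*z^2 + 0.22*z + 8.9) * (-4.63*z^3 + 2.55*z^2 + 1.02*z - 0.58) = -23.3815*z^5 + 11.8589*z^4 - 35.495*z^3 + 19.9904*z^2 + 8.9504*z - 5.162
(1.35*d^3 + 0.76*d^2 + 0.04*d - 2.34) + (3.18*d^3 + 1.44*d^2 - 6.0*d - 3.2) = 4.53*d^3 + 2.2*d^2 - 5.96*d - 5.54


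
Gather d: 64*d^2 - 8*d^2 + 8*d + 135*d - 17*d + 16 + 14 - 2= 56*d^2 + 126*d + 28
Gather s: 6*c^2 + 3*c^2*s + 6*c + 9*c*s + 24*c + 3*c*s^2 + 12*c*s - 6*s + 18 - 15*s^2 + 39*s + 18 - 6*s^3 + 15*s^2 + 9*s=6*c^2 + 3*c*s^2 + 30*c - 6*s^3 + s*(3*c^2 + 21*c + 42) + 36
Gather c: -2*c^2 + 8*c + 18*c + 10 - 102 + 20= -2*c^2 + 26*c - 72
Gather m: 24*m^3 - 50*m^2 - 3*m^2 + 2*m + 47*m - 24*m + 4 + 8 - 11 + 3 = 24*m^3 - 53*m^2 + 25*m + 4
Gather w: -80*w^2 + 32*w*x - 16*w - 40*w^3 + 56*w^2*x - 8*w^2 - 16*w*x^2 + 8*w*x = -40*w^3 + w^2*(56*x - 88) + w*(-16*x^2 + 40*x - 16)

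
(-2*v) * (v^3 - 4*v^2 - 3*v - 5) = -2*v^4 + 8*v^3 + 6*v^2 + 10*v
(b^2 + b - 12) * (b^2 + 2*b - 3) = b^4 + 3*b^3 - 13*b^2 - 27*b + 36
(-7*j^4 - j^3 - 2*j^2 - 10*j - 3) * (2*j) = -14*j^5 - 2*j^4 - 4*j^3 - 20*j^2 - 6*j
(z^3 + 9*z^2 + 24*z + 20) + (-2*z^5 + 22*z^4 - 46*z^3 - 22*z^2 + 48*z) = -2*z^5 + 22*z^4 - 45*z^3 - 13*z^2 + 72*z + 20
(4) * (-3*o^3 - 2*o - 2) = -12*o^3 - 8*o - 8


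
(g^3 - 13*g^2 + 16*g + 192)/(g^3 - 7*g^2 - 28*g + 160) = (g^2 - 5*g - 24)/(g^2 + g - 20)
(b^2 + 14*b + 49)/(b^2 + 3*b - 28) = (b + 7)/(b - 4)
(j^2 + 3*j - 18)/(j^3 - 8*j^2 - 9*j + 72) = (j + 6)/(j^2 - 5*j - 24)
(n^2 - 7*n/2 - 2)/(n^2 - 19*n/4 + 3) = 2*(2*n + 1)/(4*n - 3)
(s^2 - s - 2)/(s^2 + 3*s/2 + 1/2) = 2*(s - 2)/(2*s + 1)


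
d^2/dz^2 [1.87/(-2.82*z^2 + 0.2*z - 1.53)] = (29.741976*z^2 - 2.10936*z - 1.87*(5.64*z - 0.2)*(11.28*z - 0.4) + 16.136604)/(2.82*z^2 - 0.2*z + 1.53)^3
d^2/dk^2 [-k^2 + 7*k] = -2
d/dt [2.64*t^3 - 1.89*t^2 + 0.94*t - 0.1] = 7.92*t^2 - 3.78*t + 0.94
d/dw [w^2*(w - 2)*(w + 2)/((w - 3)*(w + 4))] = w*(2*w^4 + 3*w^3 - 48*w^2 - 4*w + 96)/(w^4 + 2*w^3 - 23*w^2 - 24*w + 144)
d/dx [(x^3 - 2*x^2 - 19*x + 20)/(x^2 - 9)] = (x^4 - 8*x^2 - 4*x + 171)/(x^4 - 18*x^2 + 81)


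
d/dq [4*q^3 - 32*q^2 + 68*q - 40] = 12*q^2 - 64*q + 68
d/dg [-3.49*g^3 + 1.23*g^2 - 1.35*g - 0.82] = -10.47*g^2 + 2.46*g - 1.35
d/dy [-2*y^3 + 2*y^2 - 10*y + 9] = -6*y^2 + 4*y - 10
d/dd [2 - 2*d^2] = -4*d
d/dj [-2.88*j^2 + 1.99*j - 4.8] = 1.99 - 5.76*j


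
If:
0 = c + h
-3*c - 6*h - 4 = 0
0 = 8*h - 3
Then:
No Solution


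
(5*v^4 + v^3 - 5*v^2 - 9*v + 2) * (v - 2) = 5*v^5 - 9*v^4 - 7*v^3 + v^2 + 20*v - 4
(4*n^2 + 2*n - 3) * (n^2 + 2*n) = 4*n^4 + 10*n^3 + n^2 - 6*n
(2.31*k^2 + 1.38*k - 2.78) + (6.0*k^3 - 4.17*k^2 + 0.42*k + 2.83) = 6.0*k^3 - 1.86*k^2 + 1.8*k + 0.0500000000000003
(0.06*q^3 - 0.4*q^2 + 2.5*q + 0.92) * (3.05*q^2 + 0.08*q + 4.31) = 0.183*q^5 - 1.2152*q^4 + 7.8516*q^3 + 1.282*q^2 + 10.8486*q + 3.9652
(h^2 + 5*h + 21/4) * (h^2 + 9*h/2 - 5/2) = h^4 + 19*h^3/2 + 101*h^2/4 + 89*h/8 - 105/8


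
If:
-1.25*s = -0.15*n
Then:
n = 8.33333333333333*s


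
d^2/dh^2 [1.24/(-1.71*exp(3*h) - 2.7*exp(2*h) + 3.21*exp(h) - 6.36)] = (-1.24*(5.13*exp(2*h) + 5.4*exp(h) - 3.21)*(10.26*exp(2*h) + 10.8*exp(h) - 6.42)*exp(h) + (19.0836*exp(2*h) + 13.392*exp(h) - 3.9804)*(1.71*exp(3*h) + 2.7*exp(2*h) - 3.21*exp(h) + 6.36))*exp(h)/(1.71*exp(3*h) + 2.7*exp(2*h) - 3.21*exp(h) + 6.36)^3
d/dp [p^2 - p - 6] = 2*p - 1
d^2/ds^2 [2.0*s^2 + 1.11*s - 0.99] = 4.00000000000000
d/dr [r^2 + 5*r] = 2*r + 5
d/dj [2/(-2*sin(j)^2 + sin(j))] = 2*(4/tan(j) - cos(j)/sin(j)^2)/(2*sin(j) - 1)^2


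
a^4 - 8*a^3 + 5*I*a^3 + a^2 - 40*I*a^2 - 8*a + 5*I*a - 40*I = (a - 8)*(a - I)*(a + I)*(a + 5*I)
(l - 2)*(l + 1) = l^2 - l - 2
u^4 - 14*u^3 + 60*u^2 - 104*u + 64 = (u - 8)*(u - 2)^3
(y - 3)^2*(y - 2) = y^3 - 8*y^2 + 21*y - 18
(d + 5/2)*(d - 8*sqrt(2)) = d^2 - 8*sqrt(2)*d + 5*d/2 - 20*sqrt(2)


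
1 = 1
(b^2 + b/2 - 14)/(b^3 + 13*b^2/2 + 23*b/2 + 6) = (2*b - 7)/(2*b^2 + 5*b + 3)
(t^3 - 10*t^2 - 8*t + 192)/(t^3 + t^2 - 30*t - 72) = (t - 8)/(t + 3)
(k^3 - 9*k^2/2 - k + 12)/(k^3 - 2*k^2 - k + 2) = (k^2 - 5*k/2 - 6)/(k^2 - 1)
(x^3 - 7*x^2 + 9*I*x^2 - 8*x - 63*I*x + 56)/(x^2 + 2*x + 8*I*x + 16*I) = (x^2 + x*(-7 + I) - 7*I)/(x + 2)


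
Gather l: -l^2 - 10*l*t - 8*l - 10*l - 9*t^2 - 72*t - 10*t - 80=-l^2 + l*(-10*t - 18) - 9*t^2 - 82*t - 80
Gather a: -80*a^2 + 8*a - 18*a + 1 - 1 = -80*a^2 - 10*a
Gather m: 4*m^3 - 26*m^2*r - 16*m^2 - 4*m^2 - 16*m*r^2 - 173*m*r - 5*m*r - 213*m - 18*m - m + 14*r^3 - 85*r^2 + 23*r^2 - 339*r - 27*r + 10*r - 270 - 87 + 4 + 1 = 4*m^3 + m^2*(-26*r - 20) + m*(-16*r^2 - 178*r - 232) + 14*r^3 - 62*r^2 - 356*r - 352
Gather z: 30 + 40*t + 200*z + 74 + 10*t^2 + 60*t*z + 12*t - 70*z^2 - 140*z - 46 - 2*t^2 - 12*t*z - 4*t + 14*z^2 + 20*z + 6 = 8*t^2 + 48*t - 56*z^2 + z*(48*t + 80) + 64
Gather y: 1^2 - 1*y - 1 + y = 0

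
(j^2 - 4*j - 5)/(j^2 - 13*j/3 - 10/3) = 3*(j + 1)/(3*j + 2)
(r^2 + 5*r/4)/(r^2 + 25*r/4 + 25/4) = r/(r + 5)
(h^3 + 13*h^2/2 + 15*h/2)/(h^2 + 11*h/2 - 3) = h*(2*h^2 + 13*h + 15)/(2*h^2 + 11*h - 6)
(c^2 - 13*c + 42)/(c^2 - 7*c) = (c - 6)/c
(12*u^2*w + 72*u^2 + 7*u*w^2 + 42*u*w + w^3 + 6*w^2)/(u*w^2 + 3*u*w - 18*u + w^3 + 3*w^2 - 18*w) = (12*u^2 + 7*u*w + w^2)/(u*w - 3*u + w^2 - 3*w)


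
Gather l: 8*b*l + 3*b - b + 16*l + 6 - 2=2*b + l*(8*b + 16) + 4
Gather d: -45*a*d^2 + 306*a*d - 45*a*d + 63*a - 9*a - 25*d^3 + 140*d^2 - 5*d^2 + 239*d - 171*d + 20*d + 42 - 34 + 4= 54*a - 25*d^3 + d^2*(135 - 45*a) + d*(261*a + 88) + 12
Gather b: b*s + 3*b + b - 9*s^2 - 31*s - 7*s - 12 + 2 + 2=b*(s + 4) - 9*s^2 - 38*s - 8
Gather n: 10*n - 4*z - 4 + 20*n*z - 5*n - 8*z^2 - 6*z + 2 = n*(20*z + 5) - 8*z^2 - 10*z - 2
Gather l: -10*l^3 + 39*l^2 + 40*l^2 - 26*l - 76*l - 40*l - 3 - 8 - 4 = -10*l^3 + 79*l^2 - 142*l - 15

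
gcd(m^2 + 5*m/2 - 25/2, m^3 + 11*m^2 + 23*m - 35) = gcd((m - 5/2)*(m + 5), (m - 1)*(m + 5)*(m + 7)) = m + 5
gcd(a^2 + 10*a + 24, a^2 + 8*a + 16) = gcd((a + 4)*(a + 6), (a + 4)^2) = a + 4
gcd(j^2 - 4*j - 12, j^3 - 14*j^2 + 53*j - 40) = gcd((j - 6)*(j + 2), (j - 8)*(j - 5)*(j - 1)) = 1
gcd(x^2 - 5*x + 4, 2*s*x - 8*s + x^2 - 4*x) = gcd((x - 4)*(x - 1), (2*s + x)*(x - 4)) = x - 4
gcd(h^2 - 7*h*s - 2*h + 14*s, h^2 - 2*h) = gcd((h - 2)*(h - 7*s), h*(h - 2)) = h - 2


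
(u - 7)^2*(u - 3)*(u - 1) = u^4 - 18*u^3 + 108*u^2 - 238*u + 147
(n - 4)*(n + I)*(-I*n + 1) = -I*n^3 + 2*n^2 + 4*I*n^2 - 8*n + I*n - 4*I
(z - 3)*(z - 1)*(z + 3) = z^3 - z^2 - 9*z + 9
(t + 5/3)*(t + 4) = t^2 + 17*t/3 + 20/3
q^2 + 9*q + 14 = (q + 2)*(q + 7)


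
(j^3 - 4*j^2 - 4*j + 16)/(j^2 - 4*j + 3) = (j^3 - 4*j^2 - 4*j + 16)/(j^2 - 4*j + 3)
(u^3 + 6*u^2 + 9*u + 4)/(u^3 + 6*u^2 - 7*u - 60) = (u^2 + 2*u + 1)/(u^2 + 2*u - 15)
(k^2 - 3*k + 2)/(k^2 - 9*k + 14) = (k - 1)/(k - 7)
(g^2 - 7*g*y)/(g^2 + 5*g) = (g - 7*y)/(g + 5)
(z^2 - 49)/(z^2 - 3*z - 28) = (z + 7)/(z + 4)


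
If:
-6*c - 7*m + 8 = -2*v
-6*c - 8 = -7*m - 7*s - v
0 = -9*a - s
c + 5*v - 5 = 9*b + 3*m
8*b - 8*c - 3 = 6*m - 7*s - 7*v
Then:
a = 95*v/679 - 1093/4074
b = 26*v/97 - 293/776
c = 1093/776 - 47*v/97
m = 68*v/97 - 25/388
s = 3279/1358 - 855*v/679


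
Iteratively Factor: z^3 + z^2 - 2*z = (z)*(z^2 + z - 2) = z*(z - 1)*(z + 2)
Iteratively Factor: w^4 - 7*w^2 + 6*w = (w + 3)*(w^3 - 3*w^2 + 2*w) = (w - 1)*(w + 3)*(w^2 - 2*w) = (w - 2)*(w - 1)*(w + 3)*(w)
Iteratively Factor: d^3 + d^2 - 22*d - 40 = (d - 5)*(d^2 + 6*d + 8) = (d - 5)*(d + 2)*(d + 4)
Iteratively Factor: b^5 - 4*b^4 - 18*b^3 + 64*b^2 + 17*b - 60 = (b + 1)*(b^4 - 5*b^3 - 13*b^2 + 77*b - 60) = (b - 1)*(b + 1)*(b^3 - 4*b^2 - 17*b + 60) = (b - 3)*(b - 1)*(b + 1)*(b^2 - b - 20) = (b - 3)*(b - 1)*(b + 1)*(b + 4)*(b - 5)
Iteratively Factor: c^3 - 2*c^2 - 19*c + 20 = (c + 4)*(c^2 - 6*c + 5) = (c - 5)*(c + 4)*(c - 1)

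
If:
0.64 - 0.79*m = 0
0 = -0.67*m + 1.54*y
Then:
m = 0.81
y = 0.35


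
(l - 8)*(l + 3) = l^2 - 5*l - 24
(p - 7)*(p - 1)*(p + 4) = p^3 - 4*p^2 - 25*p + 28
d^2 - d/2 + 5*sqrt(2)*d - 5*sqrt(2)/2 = (d - 1/2)*(d + 5*sqrt(2))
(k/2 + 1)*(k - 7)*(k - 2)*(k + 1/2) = k^4/2 - 13*k^3/4 - 15*k^2/4 + 13*k + 7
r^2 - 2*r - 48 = (r - 8)*(r + 6)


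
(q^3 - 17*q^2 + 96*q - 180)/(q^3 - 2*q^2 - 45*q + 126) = (q^2 - 11*q + 30)/(q^2 + 4*q - 21)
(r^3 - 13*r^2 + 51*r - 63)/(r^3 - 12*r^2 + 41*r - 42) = (r - 3)/(r - 2)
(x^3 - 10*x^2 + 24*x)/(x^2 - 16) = x*(x - 6)/(x + 4)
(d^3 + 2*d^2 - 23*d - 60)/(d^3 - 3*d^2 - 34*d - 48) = (d^2 - d - 20)/(d^2 - 6*d - 16)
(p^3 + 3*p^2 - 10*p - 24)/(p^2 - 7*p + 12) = (p^2 + 6*p + 8)/(p - 4)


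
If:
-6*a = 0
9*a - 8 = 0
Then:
No Solution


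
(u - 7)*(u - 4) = u^2 - 11*u + 28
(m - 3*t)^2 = m^2 - 6*m*t + 9*t^2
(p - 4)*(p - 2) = p^2 - 6*p + 8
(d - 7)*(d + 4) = d^2 - 3*d - 28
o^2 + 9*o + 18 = (o + 3)*(o + 6)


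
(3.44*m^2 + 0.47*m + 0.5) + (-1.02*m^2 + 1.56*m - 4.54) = 2.42*m^2 + 2.03*m - 4.04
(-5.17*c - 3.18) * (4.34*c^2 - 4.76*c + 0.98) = -22.4378*c^3 + 10.808*c^2 + 10.0702*c - 3.1164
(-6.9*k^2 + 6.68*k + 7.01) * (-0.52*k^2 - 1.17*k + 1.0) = 3.588*k^4 + 4.5994*k^3 - 18.3608*k^2 - 1.5217*k + 7.01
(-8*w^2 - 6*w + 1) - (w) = -8*w^2 - 7*w + 1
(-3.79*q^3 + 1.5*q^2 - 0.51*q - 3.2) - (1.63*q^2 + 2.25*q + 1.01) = -3.79*q^3 - 0.13*q^2 - 2.76*q - 4.21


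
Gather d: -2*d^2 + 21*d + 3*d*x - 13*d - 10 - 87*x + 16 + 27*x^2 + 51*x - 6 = -2*d^2 + d*(3*x + 8) + 27*x^2 - 36*x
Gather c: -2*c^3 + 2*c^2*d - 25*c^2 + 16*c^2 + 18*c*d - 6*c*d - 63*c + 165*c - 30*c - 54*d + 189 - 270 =-2*c^3 + c^2*(2*d - 9) + c*(12*d + 72) - 54*d - 81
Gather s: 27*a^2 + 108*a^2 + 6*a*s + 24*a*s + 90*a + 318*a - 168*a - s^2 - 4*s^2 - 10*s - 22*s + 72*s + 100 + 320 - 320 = 135*a^2 + 240*a - 5*s^2 + s*(30*a + 40) + 100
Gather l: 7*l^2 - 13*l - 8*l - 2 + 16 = 7*l^2 - 21*l + 14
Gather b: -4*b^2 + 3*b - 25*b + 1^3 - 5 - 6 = -4*b^2 - 22*b - 10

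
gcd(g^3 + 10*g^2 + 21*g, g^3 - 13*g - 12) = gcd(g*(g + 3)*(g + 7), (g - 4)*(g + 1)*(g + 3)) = g + 3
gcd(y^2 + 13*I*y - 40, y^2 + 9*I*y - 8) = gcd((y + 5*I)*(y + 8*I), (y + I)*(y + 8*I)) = y + 8*I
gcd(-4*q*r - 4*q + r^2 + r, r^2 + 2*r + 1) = r + 1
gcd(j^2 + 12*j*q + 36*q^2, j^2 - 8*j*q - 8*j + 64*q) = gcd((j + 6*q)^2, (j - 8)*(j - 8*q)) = 1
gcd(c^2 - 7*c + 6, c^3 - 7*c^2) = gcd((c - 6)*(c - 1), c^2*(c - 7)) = 1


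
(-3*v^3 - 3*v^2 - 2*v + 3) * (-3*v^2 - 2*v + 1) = 9*v^5 + 15*v^4 + 9*v^3 - 8*v^2 - 8*v + 3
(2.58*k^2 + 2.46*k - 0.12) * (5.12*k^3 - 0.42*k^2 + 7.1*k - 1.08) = 13.2096*k^5 + 11.5116*k^4 + 16.6704*k^3 + 14.73*k^2 - 3.5088*k + 0.1296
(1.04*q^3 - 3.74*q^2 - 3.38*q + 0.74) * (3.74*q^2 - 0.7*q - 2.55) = 3.8896*q^5 - 14.7156*q^4 - 12.6752*q^3 + 14.6706*q^2 + 8.101*q - 1.887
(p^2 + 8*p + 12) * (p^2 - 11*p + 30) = p^4 - 3*p^3 - 46*p^2 + 108*p + 360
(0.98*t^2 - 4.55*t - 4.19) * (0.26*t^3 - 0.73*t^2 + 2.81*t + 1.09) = 0.2548*t^5 - 1.8984*t^4 + 4.9859*t^3 - 8.6586*t^2 - 16.7334*t - 4.5671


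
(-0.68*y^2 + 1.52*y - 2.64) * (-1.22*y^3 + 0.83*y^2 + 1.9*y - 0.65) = 0.8296*y^5 - 2.4188*y^4 + 3.1904*y^3 + 1.1388*y^2 - 6.004*y + 1.716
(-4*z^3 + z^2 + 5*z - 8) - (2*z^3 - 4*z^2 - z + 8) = -6*z^3 + 5*z^2 + 6*z - 16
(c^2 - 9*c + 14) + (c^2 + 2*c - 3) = 2*c^2 - 7*c + 11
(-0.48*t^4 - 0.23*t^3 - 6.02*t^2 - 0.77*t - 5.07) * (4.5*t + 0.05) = -2.16*t^5 - 1.059*t^4 - 27.1015*t^3 - 3.766*t^2 - 22.8535*t - 0.2535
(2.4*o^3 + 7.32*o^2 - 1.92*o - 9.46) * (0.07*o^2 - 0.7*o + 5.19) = 0.168*o^5 - 1.1676*o^4 + 7.1976*o^3 + 38.6726*o^2 - 3.3428*o - 49.0974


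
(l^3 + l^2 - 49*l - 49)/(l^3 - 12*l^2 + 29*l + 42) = (l + 7)/(l - 6)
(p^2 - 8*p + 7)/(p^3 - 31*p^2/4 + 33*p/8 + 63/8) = 8*(p - 1)/(8*p^2 - 6*p - 9)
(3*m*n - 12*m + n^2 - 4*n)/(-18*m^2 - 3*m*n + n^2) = (4 - n)/(6*m - n)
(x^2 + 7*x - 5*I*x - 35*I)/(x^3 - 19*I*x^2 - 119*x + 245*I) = (x + 7)/(x^2 - 14*I*x - 49)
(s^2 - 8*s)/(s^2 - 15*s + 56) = s/(s - 7)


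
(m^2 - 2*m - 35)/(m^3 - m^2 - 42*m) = (m + 5)/(m*(m + 6))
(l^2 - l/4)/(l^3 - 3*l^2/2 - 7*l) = (1 - 4*l)/(2*(-2*l^2 + 3*l + 14))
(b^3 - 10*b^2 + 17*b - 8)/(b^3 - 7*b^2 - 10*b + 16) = (b - 1)/(b + 2)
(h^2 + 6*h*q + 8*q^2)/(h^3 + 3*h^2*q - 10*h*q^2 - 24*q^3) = 1/(h - 3*q)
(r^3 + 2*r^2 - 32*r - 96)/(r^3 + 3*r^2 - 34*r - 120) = (r + 4)/(r + 5)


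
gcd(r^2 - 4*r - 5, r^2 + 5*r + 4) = r + 1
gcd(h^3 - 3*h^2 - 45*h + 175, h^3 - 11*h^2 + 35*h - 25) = h^2 - 10*h + 25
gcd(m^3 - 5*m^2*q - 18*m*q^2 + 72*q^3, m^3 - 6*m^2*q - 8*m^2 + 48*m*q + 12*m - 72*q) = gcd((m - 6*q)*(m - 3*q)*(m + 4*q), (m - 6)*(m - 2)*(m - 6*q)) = -m + 6*q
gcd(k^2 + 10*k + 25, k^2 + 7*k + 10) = k + 5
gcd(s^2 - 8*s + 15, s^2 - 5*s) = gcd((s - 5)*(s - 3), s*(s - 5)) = s - 5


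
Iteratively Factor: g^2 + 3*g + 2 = (g + 1)*(g + 2)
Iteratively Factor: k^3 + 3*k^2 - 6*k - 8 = (k + 1)*(k^2 + 2*k - 8) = (k - 2)*(k + 1)*(k + 4)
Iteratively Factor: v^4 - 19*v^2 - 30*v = (v + 3)*(v^3 - 3*v^2 - 10*v) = v*(v + 3)*(v^2 - 3*v - 10) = v*(v - 5)*(v + 3)*(v + 2)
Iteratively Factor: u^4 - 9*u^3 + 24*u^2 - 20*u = (u)*(u^3 - 9*u^2 + 24*u - 20) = u*(u - 2)*(u^2 - 7*u + 10) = u*(u - 5)*(u - 2)*(u - 2)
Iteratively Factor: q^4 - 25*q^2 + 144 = (q - 4)*(q^3 + 4*q^2 - 9*q - 36) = (q - 4)*(q + 4)*(q^2 - 9) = (q - 4)*(q - 3)*(q + 4)*(q + 3)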